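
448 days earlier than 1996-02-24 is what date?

Going back 448 days from February 24, 1996.
Going back 24 days from February 24, 1996 reaches the end of the previous month; 448 − 24 = 424 left.
January 1996 has 31 days: 424 − 31 = 393 left.
December 1995 has 31 days: 393 − 31 = 362 left.
November 1995 has 30 days: 362 − 30 = 332 left.
October 1995 has 31 days: 332 − 31 = 301 left.
September 1995 has 30 days: 301 − 30 = 271 left.
August 1995 has 31 days: 271 − 31 = 240 left.
July 1995 has 31 days: 240 − 31 = 209 left.
June 1995 has 30 days: 209 − 30 = 179 left.
May 1995 has 31 days: 179 − 31 = 148 left.
April 1995 has 30 days: 148 − 30 = 118 left.
March 1995 has 31 days: 118 − 31 = 87 left.
February 1995 has 28 days (1995 is not a leap year): 87 − 28 = 59 left.
January 1995 has 31 days: 59 − 31 = 28 left.
December 1994 has 31 days; 31 − 28 = 3 → December 3, 1994.

December 3, 1994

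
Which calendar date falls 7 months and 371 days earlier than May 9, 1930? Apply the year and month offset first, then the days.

October 3, 1928

Going back 7 months and 371 days from May 9, 1930: first the month/year part, then the days.
month 5 − 7 = -2, which is month 10 of year 1929 → October 1929.
Day 9 is valid in October, giving October 9, 1929.
Now subtract 371 days from October 9, 1929.
Going back 9 days from October 9, 1929 reaches the end of the previous month; 371 − 9 = 362 left.
September 1929 has 30 days: 362 − 30 = 332 left.
August 1929 has 31 days: 332 − 31 = 301 left.
July 1929 has 31 days: 301 − 31 = 270 left.
June 1929 has 30 days: 270 − 30 = 240 left.
May 1929 has 31 days: 240 − 31 = 209 left.
April 1929 has 30 days: 209 − 30 = 179 left.
March 1929 has 31 days: 179 − 31 = 148 left.
February 1929 has 28 days (1929 is not a leap year): 148 − 28 = 120 left.
January 1929 has 31 days: 120 − 31 = 89 left.
December 1928 has 31 days: 89 − 31 = 58 left.
November 1928 has 30 days: 58 − 30 = 28 left.
October 1928 has 31 days; 31 − 28 = 3 → October 3, 1928.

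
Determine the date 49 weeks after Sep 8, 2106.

August 17, 2107

Advancing 49 weeks = 343 days from September 8, 2106.
September has 30 days, so 30 − 8 = 22 days remain after September 8, 2106; 343 − 22 = 321 left.
October 2106 has 31 days: 321 − 31 = 290 left.
November 2106 has 30 days: 290 − 30 = 260 left.
December 2106 has 31 days: 260 − 31 = 229 left.
January 2107 has 31 days: 229 − 31 = 198 left.
February 2107 has 28 days (2107 is not a leap year): 198 − 28 = 170 left.
March 2107 has 31 days: 170 − 31 = 139 left.
April 2107 has 30 days: 139 − 30 = 109 left.
May 2107 has 31 days: 109 − 31 = 78 left.
June 2107 has 30 days: 78 − 30 = 48 left.
July 2107 has 31 days: 48 − 31 = 17 left.
17 days into August 2107 → August 17, 2107.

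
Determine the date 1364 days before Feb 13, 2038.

May 21, 2034

Counting back 1364 days from February 13, 2038.
Going back 13 days from February 13, 2038 reaches the end of the previous month; 1364 − 13 = 1351 left.
January 2038 has 31 days: 1351 − 31 = 1320 left.
December 2037 has 31 days: 1320 − 31 = 1289 left.
November 2037 has 30 days: 1289 − 30 = 1259 left.
October 2037 has 31 days: 1259 − 31 = 1228 left.
September 2037 has 30 days: 1228 − 30 = 1198 left.
August 2037 has 31 days: 1198 − 31 = 1167 left.
July 2037 has 31 days: 1167 − 31 = 1136 left.
June 2037 has 30 days: 1136 − 30 = 1106 left.
May 2037 has 31 days: 1106 − 31 = 1075 left.
April 2037 has 30 days: 1075 − 30 = 1045 left.
March 2037 has 31 days: 1045 − 31 = 1014 left.
February 2037 has 28 days (2037 is not a leap year): 1014 − 28 = 986 left.
January 2037 has 31 days: 986 − 31 = 955 left.
December 2036 has 31 days: 955 − 31 = 924 left.
November 2036 has 30 days: 924 − 30 = 894 left.
October 2036 has 31 days: 894 − 31 = 863 left.
September 2036 has 30 days: 863 − 30 = 833 left.
August 2036 has 31 days: 833 − 31 = 802 left.
July 2036 has 31 days: 802 − 31 = 771 left.
June 2036 has 30 days: 771 − 30 = 741 left.
May 2036 has 31 days: 741 − 31 = 710 left.
April 2036 has 30 days: 710 − 30 = 680 left.
March 2036 has 31 days: 680 − 31 = 649 left.
February 2036 has 29 days (2036 is a leap year): 649 − 29 = 620 left.
January 2036 has 31 days: 620 − 31 = 589 left.
December 2035 has 31 days: 589 − 31 = 558 left.
November 2035 has 30 days: 558 − 30 = 528 left.
October 2035 has 31 days: 528 − 31 = 497 left.
September 2035 has 30 days: 497 − 30 = 467 left.
August 2035 has 31 days: 467 − 31 = 436 left.
July 2035 has 31 days: 436 − 31 = 405 left.
June 2035 has 30 days: 405 − 30 = 375 left.
May 2035 has 31 days: 375 − 31 = 344 left.
April 2035 has 30 days: 344 − 30 = 314 left.
March 2035 has 31 days: 314 − 31 = 283 left.
February 2035 has 28 days (2035 is not a leap year): 283 − 28 = 255 left.
January 2035 has 31 days: 255 − 31 = 224 left.
December 2034 has 31 days: 224 − 31 = 193 left.
November 2034 has 30 days: 193 − 30 = 163 left.
October 2034 has 31 days: 163 − 31 = 132 left.
September 2034 has 30 days: 132 − 30 = 102 left.
August 2034 has 31 days: 102 − 31 = 71 left.
July 2034 has 31 days: 71 − 31 = 40 left.
June 2034 has 30 days: 40 − 30 = 10 left.
May 2034 has 31 days; 31 − 10 = 21 → May 21, 2034.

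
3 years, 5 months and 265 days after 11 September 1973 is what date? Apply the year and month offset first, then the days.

Adding 3 years, 5 months and 265 days from September 11, 1973: first the month/year part, then the days.
+3 years → 1976; month 9 + 5 = 14, which is month 2 of year 1977 → February 1977.
Day 11 is valid in February, giving February 11, 1977.
Now add 265 days from February 11, 1977.
February has 28 days, so 28 − 11 = 17 days remain after February 11, 1977; 265 − 17 = 248 left.
March 1977 has 31 days: 248 − 31 = 217 left.
April 1977 has 30 days: 217 − 30 = 187 left.
May 1977 has 31 days: 187 − 31 = 156 left.
June 1977 has 30 days: 156 − 30 = 126 left.
July 1977 has 31 days: 126 − 31 = 95 left.
August 1977 has 31 days: 95 − 31 = 64 left.
September 1977 has 30 days: 64 − 30 = 34 left.
October 1977 has 31 days: 34 − 31 = 3 left.
3 days into November 1977 → November 3, 1977.

November 3, 1977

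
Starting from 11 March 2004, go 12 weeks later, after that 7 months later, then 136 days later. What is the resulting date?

Adding 12 weeks (= 84 days) from March 11, 2004:
March has 31 days, so 31 − 11 = 20 days remain after March 11, 2004; 84 − 20 = 64 left.
April 2004 has 30 days: 64 − 30 = 34 left.
May 2004 has 31 days: 34 − 31 = 3 left.
3 days into June 2004 → June 3, 2004.
Adding 7 months from June 3, 2004:
month 6 + 7 = 13, which is month 1 of year 2005 → January 2005.
Day 3 is valid in January, giving January 3, 2005.
Counting forward 136 days from January 3, 2005:
January has 31 days, so 31 − 3 = 28 days remain after January 3, 2005; 136 − 28 = 108 left.
February 2005 has 28 days (2005 is not a leap year): 108 − 28 = 80 left.
March 2005 has 31 days: 80 − 31 = 49 left.
April 2005 has 30 days: 49 − 30 = 19 left.
19 days into May 2005 → May 19, 2005.

May 19, 2005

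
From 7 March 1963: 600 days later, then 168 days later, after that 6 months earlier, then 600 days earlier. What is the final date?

February 21, 1963

Advancing 600 days from March 7, 1963:
March has 31 days, so 31 − 7 = 24 days remain after March 7, 1963; 600 − 24 = 576 left.
April 1963 has 30 days: 576 − 30 = 546 left.
May 1963 has 31 days: 546 − 31 = 515 left.
June 1963 has 30 days: 515 − 30 = 485 left.
July 1963 has 31 days: 485 − 31 = 454 left.
August 1963 has 31 days: 454 − 31 = 423 left.
September 1963 has 30 days: 423 − 30 = 393 left.
October 1963 has 31 days: 393 − 31 = 362 left.
November 1963 has 30 days: 362 − 30 = 332 left.
December 1963 has 31 days: 332 − 31 = 301 left.
January 1964 has 31 days: 301 − 31 = 270 left.
February 1964 has 29 days (1964 is a leap year): 270 − 29 = 241 left.
March 1964 has 31 days: 241 − 31 = 210 left.
April 1964 has 30 days: 210 − 30 = 180 left.
May 1964 has 31 days: 180 − 31 = 149 left.
June 1964 has 30 days: 149 − 30 = 119 left.
July 1964 has 31 days: 119 − 31 = 88 left.
August 1964 has 31 days: 88 − 31 = 57 left.
September 1964 has 30 days: 57 − 30 = 27 left.
27 days into October 1964 → October 27, 1964.
Advancing 168 days from October 27, 1964:
October has 31 days, so 31 − 27 = 4 days remain after October 27, 1964; 168 − 4 = 164 left.
November 1964 has 30 days: 164 − 30 = 134 left.
December 1964 has 31 days: 134 − 31 = 103 left.
January 1965 has 31 days: 103 − 31 = 72 left.
February 1965 has 28 days (1965 is not a leap year): 72 − 28 = 44 left.
March 1965 has 31 days: 44 − 31 = 13 left.
13 days into April 1965 → April 13, 1965.
Counting back 6 months from April 13, 1965:
month 4 − 6 = -2, which is month 10 of year 1964 → October 1964.
Day 13 is valid in October, giving October 13, 1964.
Subtracting 600 days from October 13, 1964:
Going back 13 days from October 13, 1964 reaches the end of the previous month; 600 − 13 = 587 left.
September 1964 has 30 days: 587 − 30 = 557 left.
August 1964 has 31 days: 557 − 31 = 526 left.
July 1964 has 31 days: 526 − 31 = 495 left.
June 1964 has 30 days: 495 − 30 = 465 left.
May 1964 has 31 days: 465 − 31 = 434 left.
April 1964 has 30 days: 434 − 30 = 404 left.
March 1964 has 31 days: 404 − 31 = 373 left.
February 1964 has 29 days (1964 is a leap year): 373 − 29 = 344 left.
January 1964 has 31 days: 344 − 31 = 313 left.
December 1963 has 31 days: 313 − 31 = 282 left.
November 1963 has 30 days: 282 − 30 = 252 left.
October 1963 has 31 days: 252 − 31 = 221 left.
September 1963 has 30 days: 221 − 30 = 191 left.
August 1963 has 31 days: 191 − 31 = 160 left.
July 1963 has 31 days: 160 − 31 = 129 left.
June 1963 has 30 days: 129 − 30 = 99 left.
May 1963 has 31 days: 99 − 31 = 68 left.
April 1963 has 30 days: 68 − 30 = 38 left.
March 1963 has 31 days: 38 − 31 = 7 left.
February 1963 has 28 days; 28 − 7 = 21 → February 21, 1963.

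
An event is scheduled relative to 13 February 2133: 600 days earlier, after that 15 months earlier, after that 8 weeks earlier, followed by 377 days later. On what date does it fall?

February 8, 2131

Counting back 600 days from February 13, 2133:
Going back 13 days from February 13, 2133 reaches the end of the previous month; 600 − 13 = 587 left.
January 2133 has 31 days: 587 − 31 = 556 left.
December 2132 has 31 days: 556 − 31 = 525 left.
November 2132 has 30 days: 525 − 30 = 495 left.
October 2132 has 31 days: 495 − 31 = 464 left.
September 2132 has 30 days: 464 − 30 = 434 left.
August 2132 has 31 days: 434 − 31 = 403 left.
July 2132 has 31 days: 403 − 31 = 372 left.
June 2132 has 30 days: 372 − 30 = 342 left.
May 2132 has 31 days: 342 − 31 = 311 left.
April 2132 has 30 days: 311 − 30 = 281 left.
March 2132 has 31 days: 281 − 31 = 250 left.
February 2132 has 29 days (2132 is a leap year): 250 − 29 = 221 left.
January 2132 has 31 days: 221 − 31 = 190 left.
December 2131 has 31 days: 190 − 31 = 159 left.
November 2131 has 30 days: 159 − 30 = 129 left.
October 2131 has 31 days: 129 − 31 = 98 left.
September 2131 has 30 days: 98 − 30 = 68 left.
August 2131 has 31 days: 68 − 31 = 37 left.
July 2131 has 31 days: 37 − 31 = 6 left.
June 2131 has 30 days; 30 − 6 = 24 → June 24, 2131.
Going back 15 months from June 24, 2131:
month 6 − 15 = -9, which is month 3 of year 2130 → March 2130.
Day 24 is valid in March, giving March 24, 2130.
Counting back 8 weeks (= 56 days) from March 24, 2130:
Going back 24 days from March 24, 2130 reaches the end of the previous month; 56 − 24 = 32 left.
February 2130 has 28 days (2130 is not a leap year): 32 − 28 = 4 left.
January 2130 has 31 days; 31 − 4 = 27 → January 27, 2130.
Adding 377 days from January 27, 2130:
January has 31 days, so 31 − 27 = 4 days remain after January 27, 2130; 377 − 4 = 373 left.
February 2130 has 28 days (2130 is not a leap year): 373 − 28 = 345 left.
March 2130 has 31 days: 345 − 31 = 314 left.
April 2130 has 30 days: 314 − 30 = 284 left.
May 2130 has 31 days: 284 − 31 = 253 left.
June 2130 has 30 days: 253 − 30 = 223 left.
July 2130 has 31 days: 223 − 31 = 192 left.
August 2130 has 31 days: 192 − 31 = 161 left.
September 2130 has 30 days: 161 − 30 = 131 left.
October 2130 has 31 days: 131 − 31 = 100 left.
November 2130 has 30 days: 100 − 30 = 70 left.
December 2130 has 31 days: 70 − 31 = 39 left.
January 2131 has 31 days: 39 − 31 = 8 left.
8 days into February 2131 → February 8, 2131.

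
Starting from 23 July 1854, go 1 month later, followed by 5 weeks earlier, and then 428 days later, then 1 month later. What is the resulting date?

October 20, 1855

Adding 1 month from July 23, 1854:
month 7 + 1 = 8 → August 1854.
Day 23 is valid in August, giving August 23, 1854.
Going back 5 weeks (= 35 days) from August 23, 1854:
Going back 23 days from August 23, 1854 reaches the end of the previous month; 35 − 23 = 12 left.
July 1854 has 31 days; 31 − 12 = 19 → July 19, 1854.
Adding 428 days from July 19, 1854:
July has 31 days, so 31 − 19 = 12 days remain after July 19, 1854; 428 − 12 = 416 left.
August 1854 has 31 days: 416 − 31 = 385 left.
September 1854 has 30 days: 385 − 30 = 355 left.
October 1854 has 31 days: 355 − 31 = 324 left.
November 1854 has 30 days: 324 − 30 = 294 left.
December 1854 has 31 days: 294 − 31 = 263 left.
January 1855 has 31 days: 263 − 31 = 232 left.
February 1855 has 28 days (1855 is not a leap year): 232 − 28 = 204 left.
March 1855 has 31 days: 204 − 31 = 173 left.
April 1855 has 30 days: 173 − 30 = 143 left.
May 1855 has 31 days: 143 − 31 = 112 left.
June 1855 has 30 days: 112 − 30 = 82 left.
July 1855 has 31 days: 82 − 31 = 51 left.
August 1855 has 31 days: 51 − 31 = 20 left.
20 days into September 1855 → September 20, 1855.
Advancing 1 month from September 20, 1855:
month 9 + 1 = 10 → October 1855.
Day 20 is valid in October, giving October 20, 1855.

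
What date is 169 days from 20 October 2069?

April 7, 2070

Counting forward 169 days from October 20, 2069.
October has 31 days, so 31 − 20 = 11 days remain after October 20, 2069; 169 − 11 = 158 left.
November 2069 has 30 days: 158 − 30 = 128 left.
December 2069 has 31 days: 128 − 31 = 97 left.
January 2070 has 31 days: 97 − 31 = 66 left.
February 2070 has 28 days (2070 is not a leap year): 66 − 28 = 38 left.
March 2070 has 31 days: 38 − 31 = 7 left.
7 days into April 2070 → April 7, 2070.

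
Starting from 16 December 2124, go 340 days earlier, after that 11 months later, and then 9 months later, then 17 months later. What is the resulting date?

Going back 340 days from December 16, 2124:
Going back 16 days from December 16, 2124 reaches the end of the previous month; 340 − 16 = 324 left.
November 2124 has 30 days: 324 − 30 = 294 left.
October 2124 has 31 days: 294 − 31 = 263 left.
September 2124 has 30 days: 263 − 30 = 233 left.
August 2124 has 31 days: 233 − 31 = 202 left.
July 2124 has 31 days: 202 − 31 = 171 left.
June 2124 has 30 days: 171 − 30 = 141 left.
May 2124 has 31 days: 141 − 31 = 110 left.
April 2124 has 30 days: 110 − 30 = 80 left.
March 2124 has 31 days: 80 − 31 = 49 left.
February 2124 has 29 days (2124 is a leap year): 49 − 29 = 20 left.
January 2124 has 31 days; 31 − 20 = 11 → January 11, 2124.
Adding 11 months from January 11, 2124:
month 1 + 11 = 12 → December 2124.
Day 11 is valid in December, giving December 11, 2124.
Counting forward 9 months from December 11, 2124:
month 12 + 9 = 21, which is month 9 of year 2125 → September 2125.
Day 11 is valid in September, giving September 11, 2125.
Counting forward 17 months from September 11, 2125:
month 9 + 17 = 26, which is month 2 of year 2127 → February 2127.
Day 11 is valid in February, giving February 11, 2127.

February 11, 2127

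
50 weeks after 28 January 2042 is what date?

January 13, 2043

Adding 50 weeks = 350 days from January 28, 2042.
January has 31 days, so 31 − 28 = 3 days remain after January 28, 2042; 350 − 3 = 347 left.
February 2042 has 28 days (2042 is not a leap year): 347 − 28 = 319 left.
March 2042 has 31 days: 319 − 31 = 288 left.
April 2042 has 30 days: 288 − 30 = 258 left.
May 2042 has 31 days: 258 − 31 = 227 left.
June 2042 has 30 days: 227 − 30 = 197 left.
July 2042 has 31 days: 197 − 31 = 166 left.
August 2042 has 31 days: 166 − 31 = 135 left.
September 2042 has 30 days: 135 − 30 = 105 left.
October 2042 has 31 days: 105 − 31 = 74 left.
November 2042 has 30 days: 74 − 30 = 44 left.
December 2042 has 31 days: 44 − 31 = 13 left.
13 days into January 2043 → January 13, 2043.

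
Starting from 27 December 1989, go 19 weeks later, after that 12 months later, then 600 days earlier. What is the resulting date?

September 16, 1989

Counting forward 19 weeks (= 133 days) from December 27, 1989:
December has 31 days, so 31 − 27 = 4 days remain after December 27, 1989; 133 − 4 = 129 left.
January 1990 has 31 days: 129 − 31 = 98 left.
February 1990 has 28 days (1990 is not a leap year): 98 − 28 = 70 left.
March 1990 has 31 days: 70 − 31 = 39 left.
April 1990 has 30 days: 39 − 30 = 9 left.
9 days into May 1990 → May 9, 1990.
Adding 12 months from May 9, 1990:
month 5 + 12 = 17, which is month 5 of year 1991 → May 1991.
Day 9 is valid in May, giving May 9, 1991.
Subtracting 600 days from May 9, 1991:
Going back 9 days from May 9, 1991 reaches the end of the previous month; 600 − 9 = 591 left.
April 1991 has 30 days: 591 − 30 = 561 left.
March 1991 has 31 days: 561 − 31 = 530 left.
February 1991 has 28 days (1991 is not a leap year): 530 − 28 = 502 left.
January 1991 has 31 days: 502 − 31 = 471 left.
December 1990 has 31 days: 471 − 31 = 440 left.
November 1990 has 30 days: 440 − 30 = 410 left.
October 1990 has 31 days: 410 − 31 = 379 left.
September 1990 has 30 days: 379 − 30 = 349 left.
August 1990 has 31 days: 349 − 31 = 318 left.
July 1990 has 31 days: 318 − 31 = 287 left.
June 1990 has 30 days: 287 − 30 = 257 left.
May 1990 has 31 days: 257 − 31 = 226 left.
April 1990 has 30 days: 226 − 30 = 196 left.
March 1990 has 31 days: 196 − 31 = 165 left.
February 1990 has 28 days (1990 is not a leap year): 165 − 28 = 137 left.
January 1990 has 31 days: 137 − 31 = 106 left.
December 1989 has 31 days: 106 − 31 = 75 left.
November 1989 has 30 days: 75 − 30 = 45 left.
October 1989 has 31 days: 45 − 31 = 14 left.
September 1989 has 30 days; 30 − 14 = 16 → September 16, 1989.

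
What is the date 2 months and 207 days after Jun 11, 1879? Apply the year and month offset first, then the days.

Adding 2 months and 207 days from June 11, 1879: first the month/year part, then the days.
month 6 + 2 = 8 → August 1879.
Day 11 is valid in August, giving August 11, 1879.
Now add 207 days from August 11, 1879.
August has 31 days, so 31 − 11 = 20 days remain after August 11, 1879; 207 − 20 = 187 left.
September 1879 has 30 days: 187 − 30 = 157 left.
October 1879 has 31 days: 157 − 31 = 126 left.
November 1879 has 30 days: 126 − 30 = 96 left.
December 1879 has 31 days: 96 − 31 = 65 left.
January 1880 has 31 days: 65 − 31 = 34 left.
February 1880 has 29 days (1880 is a leap year): 34 − 29 = 5 left.
5 days into March 1880 → March 5, 1880.

March 5, 1880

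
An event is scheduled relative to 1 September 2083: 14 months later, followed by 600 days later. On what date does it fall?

Counting forward 14 months from September 1, 2083:
month 9 + 14 = 23, which is month 11 of year 2084 → November 2084.
Day 1 is valid in November, giving November 1, 2084.
Counting forward 600 days from November 1, 2084:
November has 30 days, so 30 − 1 = 29 days remain after November 1, 2084; 600 − 29 = 571 left.
December 2084 has 31 days: 571 − 31 = 540 left.
January 2085 has 31 days: 540 − 31 = 509 left.
February 2085 has 28 days (2085 is not a leap year): 509 − 28 = 481 left.
March 2085 has 31 days: 481 − 31 = 450 left.
April 2085 has 30 days: 450 − 30 = 420 left.
May 2085 has 31 days: 420 − 31 = 389 left.
June 2085 has 30 days: 389 − 30 = 359 left.
July 2085 has 31 days: 359 − 31 = 328 left.
August 2085 has 31 days: 328 − 31 = 297 left.
September 2085 has 30 days: 297 − 30 = 267 left.
October 2085 has 31 days: 267 − 31 = 236 left.
November 2085 has 30 days: 236 − 30 = 206 left.
December 2085 has 31 days: 206 − 31 = 175 left.
January 2086 has 31 days: 175 − 31 = 144 left.
February 2086 has 28 days (2086 is not a leap year): 144 − 28 = 116 left.
March 2086 has 31 days: 116 − 31 = 85 left.
April 2086 has 30 days: 85 − 30 = 55 left.
May 2086 has 31 days: 55 − 31 = 24 left.
24 days into June 2086 → June 24, 2086.

June 24, 2086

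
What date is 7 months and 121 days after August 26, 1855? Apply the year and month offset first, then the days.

July 25, 1856

Adding 7 months and 121 days from August 26, 1855: first the month/year part, then the days.
month 8 + 7 = 15, which is month 3 of year 1856 → March 1856.
Day 26 is valid in March, giving March 26, 1856.
Now add 121 days from March 26, 1856.
March has 31 days, so 31 − 26 = 5 days remain after March 26, 1856; 121 − 5 = 116 left.
April 1856 has 30 days: 116 − 30 = 86 left.
May 1856 has 31 days: 86 − 31 = 55 left.
June 1856 has 30 days: 55 − 30 = 25 left.
25 days into July 1856 → July 25, 1856.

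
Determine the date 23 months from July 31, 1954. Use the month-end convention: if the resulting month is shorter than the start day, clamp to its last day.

Counting forward 23 months from July 31, 1954.
month 7 + 23 = 30, which is month 6 of year 1956 → June 1956.
June 1956 has only 30 days and the start was day 31, so the date clamps to June 30, 1956.

June 30, 1956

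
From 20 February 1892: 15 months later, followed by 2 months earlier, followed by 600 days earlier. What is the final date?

Advancing 15 months from February 20, 1892:
month 2 + 15 = 17, which is month 5 of year 1893 → May 1893.
Day 20 is valid in May, giving May 20, 1893.
Going back 2 months from May 20, 1893:
month 5 − 2 = 3 → March 1893.
Day 20 is valid in March, giving March 20, 1893.
Going back 600 days from March 20, 1893:
Going back 20 days from March 20, 1893 reaches the end of the previous month; 600 − 20 = 580 left.
February 1893 has 28 days (1893 is not a leap year): 580 − 28 = 552 left.
January 1893 has 31 days: 552 − 31 = 521 left.
December 1892 has 31 days: 521 − 31 = 490 left.
November 1892 has 30 days: 490 − 30 = 460 left.
October 1892 has 31 days: 460 − 31 = 429 left.
September 1892 has 30 days: 429 − 30 = 399 left.
August 1892 has 31 days: 399 − 31 = 368 left.
July 1892 has 31 days: 368 − 31 = 337 left.
June 1892 has 30 days: 337 − 30 = 307 left.
May 1892 has 31 days: 307 − 31 = 276 left.
April 1892 has 30 days: 276 − 30 = 246 left.
March 1892 has 31 days: 246 − 31 = 215 left.
February 1892 has 29 days (1892 is a leap year): 215 − 29 = 186 left.
January 1892 has 31 days: 186 − 31 = 155 left.
December 1891 has 31 days: 155 − 31 = 124 left.
November 1891 has 30 days: 124 − 30 = 94 left.
October 1891 has 31 days: 94 − 31 = 63 left.
September 1891 has 30 days: 63 − 30 = 33 left.
August 1891 has 31 days: 33 − 31 = 2 left.
July 1891 has 31 days; 31 − 2 = 29 → July 29, 1891.

July 29, 1891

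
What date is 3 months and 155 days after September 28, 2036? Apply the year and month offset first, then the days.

June 1, 2037

Advancing 3 months and 155 days from September 28, 2036: first the month/year part, then the days.
month 9 + 3 = 12 → December 2036.
Day 28 is valid in December, giving December 28, 2036.
Now add 155 days from December 28, 2036.
December has 31 days, so 31 − 28 = 3 days remain after December 28, 2036; 155 − 3 = 152 left.
January 2037 has 31 days: 152 − 31 = 121 left.
February 2037 has 28 days (2037 is not a leap year): 121 − 28 = 93 left.
March 2037 has 31 days: 93 − 31 = 62 left.
April 2037 has 30 days: 62 − 30 = 32 left.
May 2037 has 31 days: 32 − 31 = 1 left.
1 day into June 2037 → June 1, 2037.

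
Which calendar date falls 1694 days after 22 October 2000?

June 12, 2005

Advancing 1694 days from October 22, 2000.
October has 31 days, so 31 − 22 = 9 days remain after October 22, 2000; 1694 − 9 = 1685 left.
November 2000 has 30 days: 1685 − 30 = 1655 left.
December 2000 has 31 days: 1655 − 31 = 1624 left.
January 2001 has 31 days: 1624 − 31 = 1593 left.
February 2001 has 28 days (2001 is not a leap year): 1593 − 28 = 1565 left.
March 2001 has 31 days: 1565 − 31 = 1534 left.
April 2001 has 30 days: 1534 − 30 = 1504 left.
May 2001 has 31 days: 1504 − 31 = 1473 left.
June 2001 has 30 days: 1473 − 30 = 1443 left.
July 2001 has 31 days: 1443 − 31 = 1412 left.
August 2001 has 31 days: 1412 − 31 = 1381 left.
September 2001 has 30 days: 1381 − 30 = 1351 left.
October 2001 has 31 days: 1351 − 31 = 1320 left.
November 2001 has 30 days: 1320 − 30 = 1290 left.
December 2001 has 31 days: 1290 − 31 = 1259 left.
January 2002 has 31 days: 1259 − 31 = 1228 left.
February 2002 has 28 days (2002 is not a leap year): 1228 − 28 = 1200 left.
March 2002 has 31 days: 1200 − 31 = 1169 left.
April 2002 has 30 days: 1169 − 30 = 1139 left.
May 2002 has 31 days: 1139 − 31 = 1108 left.
June 2002 has 30 days: 1108 − 30 = 1078 left.
July 2002 has 31 days: 1078 − 31 = 1047 left.
August 2002 has 31 days: 1047 − 31 = 1016 left.
September 2002 has 30 days: 1016 − 30 = 986 left.
October 2002 has 31 days: 986 − 31 = 955 left.
November 2002 has 30 days: 955 − 30 = 925 left.
December 2002 has 31 days: 925 − 31 = 894 left.
January 2003 has 31 days: 894 − 31 = 863 left.
February 2003 has 28 days (2003 is not a leap year): 863 − 28 = 835 left.
March 2003 has 31 days: 835 − 31 = 804 left.
April 2003 has 30 days: 804 − 30 = 774 left.
May 2003 has 31 days: 774 − 31 = 743 left.
June 2003 has 30 days: 743 − 30 = 713 left.
July 2003 has 31 days: 713 − 31 = 682 left.
August 2003 has 31 days: 682 − 31 = 651 left.
September 2003 has 30 days: 651 − 30 = 621 left.
October 2003 has 31 days: 621 − 31 = 590 left.
November 2003 has 30 days: 590 − 30 = 560 left.
December 2003 has 31 days: 560 − 31 = 529 left.
January 2004 has 31 days: 529 − 31 = 498 left.
February 2004 has 29 days (2004 is a leap year): 498 − 29 = 469 left.
March 2004 has 31 days: 469 − 31 = 438 left.
April 2004 has 30 days: 438 − 30 = 408 left.
May 2004 has 31 days: 408 − 31 = 377 left.
June 2004 has 30 days: 377 − 30 = 347 left.
July 2004 has 31 days: 347 − 31 = 316 left.
August 2004 has 31 days: 316 − 31 = 285 left.
September 2004 has 30 days: 285 − 30 = 255 left.
October 2004 has 31 days: 255 − 31 = 224 left.
November 2004 has 30 days: 224 − 30 = 194 left.
December 2004 has 31 days: 194 − 31 = 163 left.
January 2005 has 31 days: 163 − 31 = 132 left.
February 2005 has 28 days (2005 is not a leap year): 132 − 28 = 104 left.
March 2005 has 31 days: 104 − 31 = 73 left.
April 2005 has 30 days: 73 − 30 = 43 left.
May 2005 has 31 days: 43 − 31 = 12 left.
12 days into June 2005 → June 12, 2005.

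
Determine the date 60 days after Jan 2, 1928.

March 2, 1928

Adding 60 days from January 2, 1928.
January has 31 days, so 31 − 2 = 29 days remain after January 2, 1928; 60 − 29 = 31 left.
February 1928 has 29 days (1928 is a leap year): 31 − 29 = 2 left.
2 days into March 1928 → March 2, 1928.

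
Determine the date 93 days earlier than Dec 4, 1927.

September 2, 1927

Going back 93 days from December 4, 1927.
Going back 4 days from December 4, 1927 reaches the end of the previous month; 93 − 4 = 89 left.
November 1927 has 30 days: 89 − 30 = 59 left.
October 1927 has 31 days: 59 − 31 = 28 left.
September 1927 has 30 days; 30 − 28 = 2 → September 2, 1927.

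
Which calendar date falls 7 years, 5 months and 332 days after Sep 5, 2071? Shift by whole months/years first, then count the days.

January 3, 2080

Advancing 7 years, 5 months and 332 days from September 5, 2071: first the month/year part, then the days.
+7 years → 2078; month 9 + 5 = 14, which is month 2 of year 2079 → February 2079.
Day 5 is valid in February, giving February 5, 2079.
Now add 332 days from February 5, 2079.
February has 28 days, so 28 − 5 = 23 days remain after February 5, 2079; 332 − 23 = 309 left.
March 2079 has 31 days: 309 − 31 = 278 left.
April 2079 has 30 days: 278 − 30 = 248 left.
May 2079 has 31 days: 248 − 31 = 217 left.
June 2079 has 30 days: 217 − 30 = 187 left.
July 2079 has 31 days: 187 − 31 = 156 left.
August 2079 has 31 days: 156 − 31 = 125 left.
September 2079 has 30 days: 125 − 30 = 95 left.
October 2079 has 31 days: 95 − 31 = 64 left.
November 2079 has 30 days: 64 − 30 = 34 left.
December 2079 has 31 days: 34 − 31 = 3 left.
3 days into January 2080 → January 3, 2080.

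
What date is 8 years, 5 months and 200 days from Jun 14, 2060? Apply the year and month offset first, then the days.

June 2, 2069

Counting forward 8 years, 5 months and 200 days from June 14, 2060: first the month/year part, then the days.
+8 years → 2068; month 6 + 5 = 11 → November 2068.
Day 14 is valid in November, giving November 14, 2068.
Now add 200 days from November 14, 2068.
November has 30 days, so 30 − 14 = 16 days remain after November 14, 2068; 200 − 16 = 184 left.
December 2068 has 31 days: 184 − 31 = 153 left.
January 2069 has 31 days: 153 − 31 = 122 left.
February 2069 has 28 days (2069 is not a leap year): 122 − 28 = 94 left.
March 2069 has 31 days: 94 − 31 = 63 left.
April 2069 has 30 days: 63 − 30 = 33 left.
May 2069 has 31 days: 33 − 31 = 2 left.
2 days into June 2069 → June 2, 2069.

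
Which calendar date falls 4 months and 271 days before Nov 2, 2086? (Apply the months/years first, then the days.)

October 4, 2085

Counting back 4 months and 271 days from November 2, 2086: first the month/year part, then the days.
month 11 − 4 = 7 → July 2086.
Day 2 is valid in July, giving July 2, 2086.
Now subtract 271 days from July 2, 2086.
Going back 2 days from July 2, 2086 reaches the end of the previous month; 271 − 2 = 269 left.
June 2086 has 30 days: 269 − 30 = 239 left.
May 2086 has 31 days: 239 − 31 = 208 left.
April 2086 has 30 days: 208 − 30 = 178 left.
March 2086 has 31 days: 178 − 31 = 147 left.
February 2086 has 28 days (2086 is not a leap year): 147 − 28 = 119 left.
January 2086 has 31 days: 119 − 31 = 88 left.
December 2085 has 31 days: 88 − 31 = 57 left.
November 2085 has 30 days: 57 − 30 = 27 left.
October 2085 has 31 days; 31 − 27 = 4 → October 4, 2085.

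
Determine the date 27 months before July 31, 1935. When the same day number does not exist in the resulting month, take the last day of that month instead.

April 30, 1933

Counting back 27 months from July 31, 1935.
month 7 − 27 = -20, which is month 4 of year 1933 → April 1933.
April 1933 has only 30 days and the start was day 31, so the date clamps to April 30, 1933.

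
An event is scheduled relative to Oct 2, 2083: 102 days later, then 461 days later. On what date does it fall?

April 17, 2085

Advancing 102 days from October 2, 2083:
October has 31 days, so 31 − 2 = 29 days remain after October 2, 2083; 102 − 29 = 73 left.
November 2083 has 30 days: 73 − 30 = 43 left.
December 2083 has 31 days: 43 − 31 = 12 left.
12 days into January 2084 → January 12, 2084.
Adding 461 days from January 12, 2084:
January has 31 days, so 31 − 12 = 19 days remain after January 12, 2084; 461 − 19 = 442 left.
February 2084 has 29 days (2084 is a leap year): 442 − 29 = 413 left.
March 2084 has 31 days: 413 − 31 = 382 left.
April 2084 has 30 days: 382 − 30 = 352 left.
May 2084 has 31 days: 352 − 31 = 321 left.
June 2084 has 30 days: 321 − 30 = 291 left.
July 2084 has 31 days: 291 − 31 = 260 left.
August 2084 has 31 days: 260 − 31 = 229 left.
September 2084 has 30 days: 229 − 30 = 199 left.
October 2084 has 31 days: 199 − 31 = 168 left.
November 2084 has 30 days: 168 − 30 = 138 left.
December 2084 has 31 days: 138 − 31 = 107 left.
January 2085 has 31 days: 107 − 31 = 76 left.
February 2085 has 28 days (2085 is not a leap year): 76 − 28 = 48 left.
March 2085 has 31 days: 48 − 31 = 17 left.
17 days into April 2085 → April 17, 2085.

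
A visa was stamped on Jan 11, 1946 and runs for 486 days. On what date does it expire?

Adding 486 days from January 11, 1946.
January has 31 days, so 31 − 11 = 20 days remain after January 11, 1946; 486 − 20 = 466 left.
February 1946 has 28 days (1946 is not a leap year): 466 − 28 = 438 left.
March 1946 has 31 days: 438 − 31 = 407 left.
April 1946 has 30 days: 407 − 30 = 377 left.
May 1946 has 31 days: 377 − 31 = 346 left.
June 1946 has 30 days: 346 − 30 = 316 left.
July 1946 has 31 days: 316 − 31 = 285 left.
August 1946 has 31 days: 285 − 31 = 254 left.
September 1946 has 30 days: 254 − 30 = 224 left.
October 1946 has 31 days: 224 − 31 = 193 left.
November 1946 has 30 days: 193 − 30 = 163 left.
December 1946 has 31 days: 163 − 31 = 132 left.
January 1947 has 31 days: 132 − 31 = 101 left.
February 1947 has 28 days (1947 is not a leap year): 101 − 28 = 73 left.
March 1947 has 31 days: 73 − 31 = 42 left.
April 1947 has 30 days: 42 − 30 = 12 left.
12 days into May 1947 → May 12, 1947.

May 12, 1947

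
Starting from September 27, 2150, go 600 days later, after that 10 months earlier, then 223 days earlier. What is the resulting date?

December 8, 2150

Adding 600 days from September 27, 2150:
September has 30 days, so 30 − 27 = 3 days remain after September 27, 2150; 600 − 3 = 597 left.
October 2150 has 31 days: 597 − 31 = 566 left.
November 2150 has 30 days: 566 − 30 = 536 left.
December 2150 has 31 days: 536 − 31 = 505 left.
January 2151 has 31 days: 505 − 31 = 474 left.
February 2151 has 28 days (2151 is not a leap year): 474 − 28 = 446 left.
March 2151 has 31 days: 446 − 31 = 415 left.
April 2151 has 30 days: 415 − 30 = 385 left.
May 2151 has 31 days: 385 − 31 = 354 left.
June 2151 has 30 days: 354 − 30 = 324 left.
July 2151 has 31 days: 324 − 31 = 293 left.
August 2151 has 31 days: 293 − 31 = 262 left.
September 2151 has 30 days: 262 − 30 = 232 left.
October 2151 has 31 days: 232 − 31 = 201 left.
November 2151 has 30 days: 201 − 30 = 171 left.
December 2151 has 31 days: 171 − 31 = 140 left.
January 2152 has 31 days: 140 − 31 = 109 left.
February 2152 has 29 days (2152 is a leap year): 109 − 29 = 80 left.
March 2152 has 31 days: 80 − 31 = 49 left.
April 2152 has 30 days: 49 − 30 = 19 left.
19 days into May 2152 → May 19, 2152.
Subtracting 10 months from May 19, 2152:
month 5 − 10 = -5, which is month 7 of year 2151 → July 2151.
Day 19 is valid in July, giving July 19, 2151.
Subtracting 223 days from July 19, 2151:
Going back 19 days from July 19, 2151 reaches the end of the previous month; 223 − 19 = 204 left.
June 2151 has 30 days: 204 − 30 = 174 left.
May 2151 has 31 days: 174 − 31 = 143 left.
April 2151 has 30 days: 143 − 30 = 113 left.
March 2151 has 31 days: 113 − 31 = 82 left.
February 2151 has 28 days (2151 is not a leap year): 82 − 28 = 54 left.
January 2151 has 31 days: 54 − 31 = 23 left.
December 2150 has 31 days; 31 − 23 = 8 → December 8, 2150.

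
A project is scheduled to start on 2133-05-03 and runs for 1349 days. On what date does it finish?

January 11, 2137

Counting forward 1349 days from May 3, 2133.
May has 31 days, so 31 − 3 = 28 days remain after May 3, 2133; 1349 − 28 = 1321 left.
June 2133 has 30 days: 1321 − 30 = 1291 left.
July 2133 has 31 days: 1291 − 31 = 1260 left.
August 2133 has 31 days: 1260 − 31 = 1229 left.
September 2133 has 30 days: 1229 − 30 = 1199 left.
October 2133 has 31 days: 1199 − 31 = 1168 left.
November 2133 has 30 days: 1168 − 30 = 1138 left.
December 2133 has 31 days: 1138 − 31 = 1107 left.
January 2134 has 31 days: 1107 − 31 = 1076 left.
February 2134 has 28 days (2134 is not a leap year): 1076 − 28 = 1048 left.
March 2134 has 31 days: 1048 − 31 = 1017 left.
April 2134 has 30 days: 1017 − 30 = 987 left.
May 2134 has 31 days: 987 − 31 = 956 left.
June 2134 has 30 days: 956 − 30 = 926 left.
July 2134 has 31 days: 926 − 31 = 895 left.
August 2134 has 31 days: 895 − 31 = 864 left.
September 2134 has 30 days: 864 − 30 = 834 left.
October 2134 has 31 days: 834 − 31 = 803 left.
November 2134 has 30 days: 803 − 30 = 773 left.
December 2134 has 31 days: 773 − 31 = 742 left.
January 2135 has 31 days: 742 − 31 = 711 left.
February 2135 has 28 days (2135 is not a leap year): 711 − 28 = 683 left.
March 2135 has 31 days: 683 − 31 = 652 left.
April 2135 has 30 days: 652 − 30 = 622 left.
May 2135 has 31 days: 622 − 31 = 591 left.
June 2135 has 30 days: 591 − 30 = 561 left.
July 2135 has 31 days: 561 − 31 = 530 left.
August 2135 has 31 days: 530 − 31 = 499 left.
September 2135 has 30 days: 499 − 30 = 469 left.
October 2135 has 31 days: 469 − 31 = 438 left.
November 2135 has 30 days: 438 − 30 = 408 left.
December 2135 has 31 days: 408 − 31 = 377 left.
January 2136 has 31 days: 377 − 31 = 346 left.
February 2136 has 29 days (2136 is a leap year): 346 − 29 = 317 left.
March 2136 has 31 days: 317 − 31 = 286 left.
April 2136 has 30 days: 286 − 30 = 256 left.
May 2136 has 31 days: 256 − 31 = 225 left.
June 2136 has 30 days: 225 − 30 = 195 left.
July 2136 has 31 days: 195 − 31 = 164 left.
August 2136 has 31 days: 164 − 31 = 133 left.
September 2136 has 30 days: 133 − 30 = 103 left.
October 2136 has 31 days: 103 − 31 = 72 left.
November 2136 has 30 days: 72 − 30 = 42 left.
December 2136 has 31 days: 42 − 31 = 11 left.
11 days into January 2137 → January 11, 2137.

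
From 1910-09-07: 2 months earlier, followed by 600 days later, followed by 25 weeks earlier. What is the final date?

September 5, 1911

Going back 2 months from September 7, 1910:
month 9 − 2 = 7 → July 1910.
Day 7 is valid in July, giving July 7, 1910.
Counting forward 600 days from July 7, 1910:
July has 31 days, so 31 − 7 = 24 days remain after July 7, 1910; 600 − 24 = 576 left.
August 1910 has 31 days: 576 − 31 = 545 left.
September 1910 has 30 days: 545 − 30 = 515 left.
October 1910 has 31 days: 515 − 31 = 484 left.
November 1910 has 30 days: 484 − 30 = 454 left.
December 1910 has 31 days: 454 − 31 = 423 left.
January 1911 has 31 days: 423 − 31 = 392 left.
February 1911 has 28 days (1911 is not a leap year): 392 − 28 = 364 left.
March 1911 has 31 days: 364 − 31 = 333 left.
April 1911 has 30 days: 333 − 30 = 303 left.
May 1911 has 31 days: 303 − 31 = 272 left.
June 1911 has 30 days: 272 − 30 = 242 left.
July 1911 has 31 days: 242 − 31 = 211 left.
August 1911 has 31 days: 211 − 31 = 180 left.
September 1911 has 30 days: 180 − 30 = 150 left.
October 1911 has 31 days: 150 − 31 = 119 left.
November 1911 has 30 days: 119 − 30 = 89 left.
December 1911 has 31 days: 89 − 31 = 58 left.
January 1912 has 31 days: 58 − 31 = 27 left.
27 days into February 1912 → February 27, 1912.
Subtracting 25 weeks (= 175 days) from February 27, 1912:
Going back 27 days from February 27, 1912 reaches the end of the previous month; 175 − 27 = 148 left.
January 1912 has 31 days: 148 − 31 = 117 left.
December 1911 has 31 days: 117 − 31 = 86 left.
November 1911 has 30 days: 86 − 30 = 56 left.
October 1911 has 31 days: 56 − 31 = 25 left.
September 1911 has 30 days; 30 − 25 = 5 → September 5, 1911.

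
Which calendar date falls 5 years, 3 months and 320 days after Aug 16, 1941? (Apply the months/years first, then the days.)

Adding 5 years, 3 months and 320 days from August 16, 1941: first the month/year part, then the days.
+5 years → 1946; month 8 + 3 = 11 → November 1946.
Day 16 is valid in November, giving November 16, 1946.
Now add 320 days from November 16, 1946.
November has 30 days, so 30 − 16 = 14 days remain after November 16, 1946; 320 − 14 = 306 left.
December 1946 has 31 days: 306 − 31 = 275 left.
January 1947 has 31 days: 275 − 31 = 244 left.
February 1947 has 28 days (1947 is not a leap year): 244 − 28 = 216 left.
March 1947 has 31 days: 216 − 31 = 185 left.
April 1947 has 30 days: 185 − 30 = 155 left.
May 1947 has 31 days: 155 − 31 = 124 left.
June 1947 has 30 days: 124 − 30 = 94 left.
July 1947 has 31 days: 94 − 31 = 63 left.
August 1947 has 31 days: 63 − 31 = 32 left.
September 1947 has 30 days: 32 − 30 = 2 left.
2 days into October 1947 → October 2, 1947.

October 2, 1947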